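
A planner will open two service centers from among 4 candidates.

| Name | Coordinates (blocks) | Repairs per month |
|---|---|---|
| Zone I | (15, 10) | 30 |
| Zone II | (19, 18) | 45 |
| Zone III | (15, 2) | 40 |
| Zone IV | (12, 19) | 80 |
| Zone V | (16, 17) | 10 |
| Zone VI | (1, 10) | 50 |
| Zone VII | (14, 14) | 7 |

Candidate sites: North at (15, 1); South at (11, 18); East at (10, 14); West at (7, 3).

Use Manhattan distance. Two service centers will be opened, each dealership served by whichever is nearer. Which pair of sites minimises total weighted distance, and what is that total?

{North, South}, total 1839

Evaluate every pair (each demand assigned to the nearer of the two):
  {North, South}: total = 1839
  {South, West}: total = 1999
  {South, East}: total = 2208
  {North, East}: total = 2223
  {East, West}: total = 2543
  {North, West}: total = 3853
Best pair: {North, South} with total 1839.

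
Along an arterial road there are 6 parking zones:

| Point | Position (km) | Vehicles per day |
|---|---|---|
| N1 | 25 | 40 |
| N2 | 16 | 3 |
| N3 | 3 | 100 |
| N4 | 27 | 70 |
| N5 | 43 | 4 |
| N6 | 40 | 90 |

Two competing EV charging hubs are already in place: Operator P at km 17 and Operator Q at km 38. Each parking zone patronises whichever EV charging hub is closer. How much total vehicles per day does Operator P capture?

213

The indifferent point is the midpoint (17+38)/2 = 27.5; parking zones left of it (closer to Operator P at 17) go to Operator P, those right go to Operator Q.
  N3 at 3 (w=100) → Operator P
  N2 at 16 (w=3) → Operator P
  N1 at 25 (w=40) → Operator P
  N4 at 27 (w=70) → Operator P
  N6 at 40 (w=90) → Operator Q
  N5 at 43 (w=4) → Operator Q
Operator P captures 213; Operator Q captures 94.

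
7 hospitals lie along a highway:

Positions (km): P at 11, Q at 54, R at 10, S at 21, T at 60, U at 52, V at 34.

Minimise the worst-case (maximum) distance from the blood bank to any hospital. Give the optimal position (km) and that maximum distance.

location 35, max distance 25

The 1-center on a line is the midpoint of the two extreme points: leftmost at 10, rightmost at 60.
Optimal location = (10 + 60)/2 = 35; maximum distance = (60 − 10)/2 = 25.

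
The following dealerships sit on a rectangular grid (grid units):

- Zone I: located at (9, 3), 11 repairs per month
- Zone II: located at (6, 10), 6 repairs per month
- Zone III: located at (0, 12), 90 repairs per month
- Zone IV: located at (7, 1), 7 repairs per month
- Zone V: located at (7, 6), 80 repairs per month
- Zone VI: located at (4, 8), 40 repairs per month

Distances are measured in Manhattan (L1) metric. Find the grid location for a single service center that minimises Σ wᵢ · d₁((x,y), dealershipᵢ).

(4, 8)

Manhattan distance separates: Σwᵢ(|x−xᵢ|+|y−yᵢ|) = Σwᵢ|x−xᵢ| + Σwᵢ|y−yᵢ|, so x and y are optimised independently as 1-D weighted medians.
Total weight W = 234; half = 117.
x-coordinate, sorted with cumulative weight:
  x=0 (Zone III, w=90) cum 90
  x=4 (Zone VI, w=40) cum 130  ← median
  x=6 (Zone II, w=6) cum 136
  x=7 (Zone IV, w=7) cum 143
  x=7 (Zone V, w=80) cum 223
  x=9 (Zone I, w=11) cum 234
⇒ x* = 4
y-coordinate, sorted with cumulative weight:
  y=1 (Zone IV, w=7) cum 7
  y=3 (Zone I, w=11) cum 18
  y=6 (Zone V, w=80) cum 98
  y=8 (Zone VI, w=40) cum 138  ← median
  y=10 (Zone II, w=6) cum 144
  y=12 (Zone III, w=90) cum 234
⇒ y* = 8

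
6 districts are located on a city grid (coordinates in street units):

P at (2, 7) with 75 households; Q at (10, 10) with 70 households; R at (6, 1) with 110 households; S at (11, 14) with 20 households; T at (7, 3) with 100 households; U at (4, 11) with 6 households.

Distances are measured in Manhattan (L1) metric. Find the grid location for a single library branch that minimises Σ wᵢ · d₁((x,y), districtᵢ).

Manhattan distance separates: Σwᵢ(|x−xᵢ|+|y−yᵢ|) = Σwᵢ|x−xᵢ| + Σwᵢ|y−yᵢ|, so x and y are optimised independently as 1-D weighted medians.
Total weight W = 381; half = 190.5.
x-coordinate, sorted with cumulative weight:
  x=2 (P, w=75) cum 75
  x=4 (U, w=6) cum 81
  x=6 (R, w=110) cum 191  ← median
  x=7 (T, w=100) cum 291
  x=10 (Q, w=70) cum 361
  x=11 (S, w=20) cum 381
⇒ x* = 6
y-coordinate, sorted with cumulative weight:
  y=1 (R, w=110) cum 110
  y=3 (T, w=100) cum 210  ← median
  y=7 (P, w=75) cum 285
  y=10 (Q, w=70) cum 355
  y=11 (U, w=6) cum 361
  y=14 (S, w=20) cum 381
⇒ y* = 3

(6, 3)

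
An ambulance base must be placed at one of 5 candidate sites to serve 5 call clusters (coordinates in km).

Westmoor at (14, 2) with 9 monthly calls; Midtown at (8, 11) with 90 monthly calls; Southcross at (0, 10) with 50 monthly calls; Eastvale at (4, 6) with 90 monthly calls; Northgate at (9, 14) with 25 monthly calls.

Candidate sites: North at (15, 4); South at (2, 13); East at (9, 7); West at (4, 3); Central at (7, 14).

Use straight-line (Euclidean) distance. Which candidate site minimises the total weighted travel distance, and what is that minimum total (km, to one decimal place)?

East, total 1543.0 km

Total weighted distance at each candidate:
  North (15, 4): total = 3016.6
  South (2, 13): total = 1728.0
  East (9, 7): total = 1543.0
  West (4, 3): total = 1870.6
  Central (7, 14): total = 1631.7
Minimum is at East with total 1543.0 km.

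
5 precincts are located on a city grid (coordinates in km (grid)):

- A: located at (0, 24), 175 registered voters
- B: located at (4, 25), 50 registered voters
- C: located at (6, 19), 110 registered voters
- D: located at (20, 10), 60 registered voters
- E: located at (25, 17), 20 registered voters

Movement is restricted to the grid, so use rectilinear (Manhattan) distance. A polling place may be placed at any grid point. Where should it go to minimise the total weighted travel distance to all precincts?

Manhattan distance separates: Σwᵢ(|x−xᵢ|+|y−yᵢ|) = Σwᵢ|x−xᵢ| + Σwᵢ|y−yᵢ|, so x and y are optimised independently as 1-D weighted medians.
Total weight W = 415; half = 207.5.
x-coordinate, sorted with cumulative weight:
  x=0 (A, w=175) cum 175
  x=4 (B, w=50) cum 225  ← median
  x=6 (C, w=110) cum 335
  x=20 (D, w=60) cum 395
  x=25 (E, w=20) cum 415
⇒ x* = 4
y-coordinate, sorted with cumulative weight:
  y=10 (D, w=60) cum 60
  y=17 (E, w=20) cum 80
  y=19 (C, w=110) cum 190
  y=24 (A, w=175) cum 365  ← median
  y=25 (B, w=50) cum 415
⇒ y* = 24

(4, 24)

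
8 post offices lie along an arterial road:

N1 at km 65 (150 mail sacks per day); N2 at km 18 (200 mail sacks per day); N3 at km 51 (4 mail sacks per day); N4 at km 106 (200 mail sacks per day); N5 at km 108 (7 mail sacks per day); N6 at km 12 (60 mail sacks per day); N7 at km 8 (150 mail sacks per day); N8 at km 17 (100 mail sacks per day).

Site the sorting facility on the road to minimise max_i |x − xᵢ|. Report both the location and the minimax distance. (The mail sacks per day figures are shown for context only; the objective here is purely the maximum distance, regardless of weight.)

The 1-center on a line is the midpoint of the two extreme points: leftmost at 8, rightmost at 108.
Optimal location = (8 + 108)/2 = 58; maximum distance = (108 − 8)/2 = 50.

location 58, max distance 50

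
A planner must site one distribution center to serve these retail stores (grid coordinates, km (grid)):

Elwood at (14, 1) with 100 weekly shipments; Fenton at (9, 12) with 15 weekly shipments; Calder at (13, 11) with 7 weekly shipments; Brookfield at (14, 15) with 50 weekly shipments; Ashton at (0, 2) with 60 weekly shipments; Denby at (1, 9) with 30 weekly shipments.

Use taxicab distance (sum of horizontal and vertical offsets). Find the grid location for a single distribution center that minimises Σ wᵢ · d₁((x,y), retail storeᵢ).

Manhattan distance separates: Σwᵢ(|x−xᵢ|+|y−yᵢ|) = Σwᵢ|x−xᵢ| + Σwᵢ|y−yᵢ|, so x and y are optimised independently as 1-D weighted medians.
Total weight W = 262; half = 131.
x-coordinate, sorted with cumulative weight:
  x=0 (Ashton, w=60) cum 60
  x=1 (Denby, w=30) cum 90
  x=9 (Fenton, w=15) cum 105
  x=13 (Calder, w=7) cum 112
  x=14 (Elwood, w=100) cum 212  ← median
  x=14 (Brookfield, w=50) cum 262
⇒ x* = 14
y-coordinate, sorted with cumulative weight:
  y=1 (Elwood, w=100) cum 100
  y=2 (Ashton, w=60) cum 160  ← median
  y=9 (Denby, w=30) cum 190
  y=11 (Calder, w=7) cum 197
  y=12 (Fenton, w=15) cum 212
  y=15 (Brookfield, w=50) cum 262
⇒ y* = 2

(14, 2)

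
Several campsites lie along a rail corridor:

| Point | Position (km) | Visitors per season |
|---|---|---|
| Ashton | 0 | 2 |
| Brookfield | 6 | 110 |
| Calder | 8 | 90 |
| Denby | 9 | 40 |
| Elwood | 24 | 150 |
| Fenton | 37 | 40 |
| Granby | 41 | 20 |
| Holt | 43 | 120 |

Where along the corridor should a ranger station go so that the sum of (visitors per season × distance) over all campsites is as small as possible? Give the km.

x = 24

For a sum of weighted absolute distances on a line, the optimum is the weighted median (not the mean). Total weight W = 572; half-weight = 286.
Sort by position and accumulate weight:
  km 0 (Ashton, w=2) → cum 2
  km 6 (Brookfield, w=110) → cum 112
  km 8 (Calder, w=90) → cum 202
  km 9 (Denby, w=40) → cum 242
  km 24 (Elwood, w=150) → cum 392  ≥ 286 → median here
  km 37 (Fenton, w=40) → cum 432
  km 41 (Granby, w=20) → cum 452
  km 43 (Holt, w=120) → cum 572
Optimal location: km 24.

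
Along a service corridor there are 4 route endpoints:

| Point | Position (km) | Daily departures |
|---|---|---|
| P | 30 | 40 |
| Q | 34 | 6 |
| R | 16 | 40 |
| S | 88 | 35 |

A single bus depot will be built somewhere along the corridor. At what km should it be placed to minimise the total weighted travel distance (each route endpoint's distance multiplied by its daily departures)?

For a sum of weighted absolute distances on a line, the optimum is the weighted median (not the mean). Total weight W = 121; half-weight = 60.5.
Sort by position and accumulate weight:
  km 16 (R, w=40) → cum 40
  km 30 (P, w=40) → cum 80  ≥ 60.5 → median here
  km 34 (Q, w=6) → cum 86
  km 88 (S, w=35) → cum 121
Optimal location: km 30.

x = 30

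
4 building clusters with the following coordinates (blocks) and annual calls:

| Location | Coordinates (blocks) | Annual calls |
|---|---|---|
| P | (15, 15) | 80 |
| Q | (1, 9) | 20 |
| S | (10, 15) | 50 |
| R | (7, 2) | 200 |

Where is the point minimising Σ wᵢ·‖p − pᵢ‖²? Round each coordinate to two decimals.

The minimiser of Σwᵢ‖p−pᵢ‖² is the weighted centroid p* = (Σwᵢpᵢ)/(Σwᵢ).
Σwᵢ = 350.
Σwᵢxᵢ = 80·15 + 20·1 + 50·10 + 200·7 = 3120.
Σwᵢyᵢ = 80·15 + 20·9 + 50·15 + 200·2 = 2530.
x* = 3120/350 = 8.91, y* = 2530/350 = 7.23.

(8.91, 7.23)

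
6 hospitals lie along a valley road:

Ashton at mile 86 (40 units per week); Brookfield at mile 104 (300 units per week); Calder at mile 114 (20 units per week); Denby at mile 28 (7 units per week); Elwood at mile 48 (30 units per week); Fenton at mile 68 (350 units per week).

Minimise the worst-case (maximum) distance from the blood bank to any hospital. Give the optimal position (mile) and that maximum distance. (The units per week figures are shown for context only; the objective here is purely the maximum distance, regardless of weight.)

The 1-center on a line is the midpoint of the two extreme points: leftmost at 28, rightmost at 114.
Optimal location = (28 + 114)/2 = 71; maximum distance = (114 − 28)/2 = 43.

location 71, max distance 43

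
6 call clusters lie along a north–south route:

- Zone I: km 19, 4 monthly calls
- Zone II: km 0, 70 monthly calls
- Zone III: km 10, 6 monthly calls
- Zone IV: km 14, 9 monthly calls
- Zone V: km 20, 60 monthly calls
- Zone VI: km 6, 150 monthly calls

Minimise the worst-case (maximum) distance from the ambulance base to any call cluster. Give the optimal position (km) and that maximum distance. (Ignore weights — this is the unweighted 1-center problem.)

The 1-center on a line is the midpoint of the two extreme points: leftmost at 0, rightmost at 20.
Optimal location = (0 + 20)/2 = 10; maximum distance = (20 − 0)/2 = 10.

location 10, max distance 10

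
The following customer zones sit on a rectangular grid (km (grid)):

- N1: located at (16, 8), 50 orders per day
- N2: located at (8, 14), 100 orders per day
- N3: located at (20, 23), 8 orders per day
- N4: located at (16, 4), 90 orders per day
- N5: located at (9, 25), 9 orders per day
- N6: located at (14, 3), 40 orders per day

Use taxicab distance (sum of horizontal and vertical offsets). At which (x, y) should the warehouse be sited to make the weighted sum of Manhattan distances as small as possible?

Manhattan distance separates: Σwᵢ(|x−xᵢ|+|y−yᵢ|) = Σwᵢ|x−xᵢ| + Σwᵢ|y−yᵢ|, so x and y are optimised independently as 1-D weighted medians.
Total weight W = 297; half = 148.5.
x-coordinate, sorted with cumulative weight:
  x=8 (N2, w=100) cum 100
  x=9 (N5, w=9) cum 109
  x=14 (N6, w=40) cum 149  ← median
  x=16 (N1, w=50) cum 199
  x=16 (N4, w=90) cum 289
  x=20 (N3, w=8) cum 297
⇒ x* = 14
y-coordinate, sorted with cumulative weight:
  y=3 (N6, w=40) cum 40
  y=4 (N4, w=90) cum 130
  y=8 (N1, w=50) cum 180  ← median
  y=14 (N2, w=100) cum 280
  y=23 (N3, w=8) cum 288
  y=25 (N5, w=9) cum 297
⇒ y* = 8

(14, 8)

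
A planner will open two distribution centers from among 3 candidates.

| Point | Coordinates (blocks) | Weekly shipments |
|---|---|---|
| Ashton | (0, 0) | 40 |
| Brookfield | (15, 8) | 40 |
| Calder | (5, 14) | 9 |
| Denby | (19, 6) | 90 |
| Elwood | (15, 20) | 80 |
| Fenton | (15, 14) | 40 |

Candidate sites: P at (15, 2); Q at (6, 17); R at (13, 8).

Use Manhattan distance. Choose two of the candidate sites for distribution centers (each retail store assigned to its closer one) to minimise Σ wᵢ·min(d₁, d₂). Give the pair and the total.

Evaluate every pair (each demand assigned to the nearer of the two):
  {Q, R}: total = 2956
  {P, R}: total = 3046
  {P, Q}: total = 3116
Best pair: {Q, R} with total 2956.

{Q, R}, total 2956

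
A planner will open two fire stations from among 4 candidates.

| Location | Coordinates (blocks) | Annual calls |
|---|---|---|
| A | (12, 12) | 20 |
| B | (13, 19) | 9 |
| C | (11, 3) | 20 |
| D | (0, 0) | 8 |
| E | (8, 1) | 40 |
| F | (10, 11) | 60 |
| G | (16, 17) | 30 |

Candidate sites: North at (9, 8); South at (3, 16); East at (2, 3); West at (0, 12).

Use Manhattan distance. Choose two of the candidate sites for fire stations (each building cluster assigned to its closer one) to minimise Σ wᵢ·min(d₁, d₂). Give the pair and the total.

Evaluate every pair (each demand assigned to the nearer of the two):
  {North, East}: total = 1495
  {North, South}: total = 1513
  {North, West}: total = 1551
  {South, East}: total = 2057
  {East, West}: total = 2250
  {South, West}: total = 2693
Best pair: {North, East} with total 1495.

{North, East}, total 1495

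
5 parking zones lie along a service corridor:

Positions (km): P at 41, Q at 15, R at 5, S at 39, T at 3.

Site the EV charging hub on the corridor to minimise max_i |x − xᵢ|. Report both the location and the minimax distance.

location 22, max distance 19

The 1-center on a line is the midpoint of the two extreme points: leftmost at 3, rightmost at 41.
Optimal location = (3 + 41)/2 = 22; maximum distance = (41 − 3)/2 = 19.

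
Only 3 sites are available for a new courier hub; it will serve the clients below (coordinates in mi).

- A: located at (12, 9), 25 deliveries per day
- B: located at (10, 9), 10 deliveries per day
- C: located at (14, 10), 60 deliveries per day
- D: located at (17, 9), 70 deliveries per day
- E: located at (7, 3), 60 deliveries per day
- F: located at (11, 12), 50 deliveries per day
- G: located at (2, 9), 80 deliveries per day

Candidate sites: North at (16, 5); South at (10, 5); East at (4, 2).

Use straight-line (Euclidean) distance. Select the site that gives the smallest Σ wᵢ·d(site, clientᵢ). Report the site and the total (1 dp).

Total weighted distance at each candidate:
  North (16, 5): total = 2973.4
  South (10, 5): total = 2385.8
  East (4, 2): total = 3542.3
Minimum is at South with total 2385.8 mi.

South, total 2385.8 mi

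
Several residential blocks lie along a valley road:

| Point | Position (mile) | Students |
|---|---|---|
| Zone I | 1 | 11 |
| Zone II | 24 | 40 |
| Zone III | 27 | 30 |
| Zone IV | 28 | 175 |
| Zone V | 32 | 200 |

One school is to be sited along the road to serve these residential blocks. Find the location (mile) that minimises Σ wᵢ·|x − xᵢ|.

x = 28

For a sum of weighted absolute distances on a line, the optimum is the weighted median (not the mean). Total weight W = 456; half-weight = 228.
Sort by position and accumulate weight:
  mile 1 (Zone I, w=11) → cum 11
  mile 24 (Zone II, w=40) → cum 51
  mile 27 (Zone III, w=30) → cum 81
  mile 28 (Zone IV, w=175) → cum 256  ≥ 228 → median here
  mile 32 (Zone V, w=200) → cum 456
Optimal location: mile 28.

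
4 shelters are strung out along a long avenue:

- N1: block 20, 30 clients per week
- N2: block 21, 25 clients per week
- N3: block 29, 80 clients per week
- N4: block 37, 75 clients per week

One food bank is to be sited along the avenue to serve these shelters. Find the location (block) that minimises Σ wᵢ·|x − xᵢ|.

x = 29

For a sum of weighted absolute distances on a line, the optimum is the weighted median (not the mean). Total weight W = 210; half-weight = 105.
Sort by position and accumulate weight:
  block 20 (N1, w=30) → cum 30
  block 21 (N2, w=25) → cum 55
  block 29 (N3, w=80) → cum 135  ≥ 105 → median here
  block 37 (N4, w=75) → cum 210
Optimal location: block 29.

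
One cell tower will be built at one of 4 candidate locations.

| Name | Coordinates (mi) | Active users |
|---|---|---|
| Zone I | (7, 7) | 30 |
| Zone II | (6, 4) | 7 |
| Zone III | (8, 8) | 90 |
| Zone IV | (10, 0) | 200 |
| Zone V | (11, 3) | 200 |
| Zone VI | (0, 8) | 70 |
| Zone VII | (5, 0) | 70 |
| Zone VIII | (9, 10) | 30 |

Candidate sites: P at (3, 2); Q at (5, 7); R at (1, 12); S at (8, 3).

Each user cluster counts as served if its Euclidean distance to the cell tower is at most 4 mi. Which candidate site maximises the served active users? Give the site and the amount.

S, covering 407

Coverage radius r = 4 mi; a point is covered iff (Δx)²+(Δy)² ≤ 4² = 16.
  P (3, 2): covers {Zone II, Zone VII} → 77
  Q (5, 7): covers {Zone I, Zone II, Zone III} → 127
  R (1, 12): covers {none} → 0
  S (8, 3): covers {Zone II, Zone IV, Zone V} → 407
Maximum coverage at S: 407 active users.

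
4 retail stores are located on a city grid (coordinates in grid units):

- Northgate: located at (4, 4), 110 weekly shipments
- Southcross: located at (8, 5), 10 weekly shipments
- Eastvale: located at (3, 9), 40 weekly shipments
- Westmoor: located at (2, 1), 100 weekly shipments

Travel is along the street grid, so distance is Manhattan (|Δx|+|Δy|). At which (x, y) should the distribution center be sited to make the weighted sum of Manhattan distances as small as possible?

(3, 4)

Manhattan distance separates: Σwᵢ(|x−xᵢ|+|y−yᵢ|) = Σwᵢ|x−xᵢ| + Σwᵢ|y−yᵢ|, so x and y are optimised independently as 1-D weighted medians.
Total weight W = 260; half = 130.
x-coordinate, sorted with cumulative weight:
  x=2 (Westmoor, w=100) cum 100
  x=3 (Eastvale, w=40) cum 140  ← median
  x=4 (Northgate, w=110) cum 250
  x=8 (Southcross, w=10) cum 260
⇒ x* = 3
y-coordinate, sorted with cumulative weight:
  y=1 (Westmoor, w=100) cum 100
  y=4 (Northgate, w=110) cum 210  ← median
  y=5 (Southcross, w=10) cum 220
  y=9 (Eastvale, w=40) cum 260
⇒ y* = 4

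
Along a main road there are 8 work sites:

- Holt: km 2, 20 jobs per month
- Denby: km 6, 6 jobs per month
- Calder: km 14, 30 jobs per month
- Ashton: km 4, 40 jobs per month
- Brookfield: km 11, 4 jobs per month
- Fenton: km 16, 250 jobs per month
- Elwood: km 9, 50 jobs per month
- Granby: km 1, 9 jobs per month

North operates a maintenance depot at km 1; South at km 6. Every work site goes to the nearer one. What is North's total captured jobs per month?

29

The indifferent point is the midpoint (1+6)/2 = 3.5; work sites left of it (closer to North at 1) go to North, those right go to South.
  Granby at 1 (w=9) → North
  Holt at 2 (w=20) → North
  Ashton at 4 (w=40) → South
  Denby at 6 (w=6) → South
  Elwood at 9 (w=50) → South
  Brookfield at 11 (w=4) → South
  Calder at 14 (w=30) → South
  Fenton at 16 (w=250) → South
North captures 29; South captures 380.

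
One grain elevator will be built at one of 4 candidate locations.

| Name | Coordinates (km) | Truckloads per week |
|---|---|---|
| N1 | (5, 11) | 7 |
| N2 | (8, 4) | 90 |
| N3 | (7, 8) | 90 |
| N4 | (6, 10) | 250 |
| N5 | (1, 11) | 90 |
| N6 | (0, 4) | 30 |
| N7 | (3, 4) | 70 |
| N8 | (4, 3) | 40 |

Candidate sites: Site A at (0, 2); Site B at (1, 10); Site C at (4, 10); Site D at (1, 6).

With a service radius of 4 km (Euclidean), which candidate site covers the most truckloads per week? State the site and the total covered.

Coverage radius r = 4 km; a point is covered iff (Δx)²+(Δy)² ≤ 4² = 16.
  Site A (0, 2): covers {N6, N7} → 100
  Site B (1, 10): covers {N5} → 90
  Site C (4, 10): covers {N1, N3, N4, N5} → 437
  Site D (1, 6): covers {N6, N7} → 100
Maximum coverage at Site C: 437 truckloads per week.

Site C, covering 437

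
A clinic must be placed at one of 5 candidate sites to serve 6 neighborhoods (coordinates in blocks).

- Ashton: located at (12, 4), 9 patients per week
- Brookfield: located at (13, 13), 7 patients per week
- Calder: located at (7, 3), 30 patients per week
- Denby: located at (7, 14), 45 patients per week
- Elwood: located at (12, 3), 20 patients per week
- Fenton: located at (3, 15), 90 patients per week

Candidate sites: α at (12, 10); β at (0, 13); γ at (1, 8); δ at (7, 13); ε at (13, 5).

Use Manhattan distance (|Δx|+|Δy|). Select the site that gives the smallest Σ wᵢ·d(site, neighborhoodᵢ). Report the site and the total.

δ, total 1353 blocks

Total weighted distance at each candidate:
  α (12, 10): total = 2247
  β (0, 13): total = 2040
  γ (1, 8): total = 2254
  δ (7, 13): total = 1353
  ε (13, 5): total = 2849
Minimum is at δ with total 1353 blocks.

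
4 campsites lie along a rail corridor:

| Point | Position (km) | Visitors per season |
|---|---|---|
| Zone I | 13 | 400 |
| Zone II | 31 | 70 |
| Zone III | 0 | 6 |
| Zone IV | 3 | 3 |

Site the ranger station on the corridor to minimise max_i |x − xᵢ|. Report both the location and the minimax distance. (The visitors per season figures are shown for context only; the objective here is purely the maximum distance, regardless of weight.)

location 15.5, max distance 15.5

The 1-center on a line is the midpoint of the two extreme points: leftmost at 0, rightmost at 31.
Optimal location = (0 + 31)/2 = 15.5; maximum distance = (31 − 0)/2 = 15.5.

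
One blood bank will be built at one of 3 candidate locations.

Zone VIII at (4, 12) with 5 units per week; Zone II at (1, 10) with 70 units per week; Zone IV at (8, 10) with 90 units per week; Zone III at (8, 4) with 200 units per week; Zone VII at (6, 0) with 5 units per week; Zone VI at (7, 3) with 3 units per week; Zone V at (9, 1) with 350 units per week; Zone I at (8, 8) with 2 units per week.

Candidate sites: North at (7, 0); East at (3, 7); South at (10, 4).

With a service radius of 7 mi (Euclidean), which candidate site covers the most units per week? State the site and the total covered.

South, covering 650

Coverage radius r = 7 mi; a point is covered iff (Δx)²+(Δy)² ≤ 7² = 49.
  North (7, 0): covers {Zone III, Zone VII, Zone VI, Zone V} → 558
  East (3, 7): covers {Zone VIII, Zone II, Zone IV, Zone III, Zone VI, Zone I} → 370
  South (10, 4): covers {Zone IV, Zone III, Zone VII, Zone VI, Zone V, Zone I} → 650
Maximum coverage at South: 650 units per week.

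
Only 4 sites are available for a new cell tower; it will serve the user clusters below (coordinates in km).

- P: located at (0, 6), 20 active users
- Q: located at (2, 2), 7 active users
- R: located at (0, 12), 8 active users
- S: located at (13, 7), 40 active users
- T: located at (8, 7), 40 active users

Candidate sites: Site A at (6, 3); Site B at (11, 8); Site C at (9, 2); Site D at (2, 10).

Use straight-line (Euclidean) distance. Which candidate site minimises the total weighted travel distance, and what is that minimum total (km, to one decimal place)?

Site B, total 608.9 km

Total weighted distance at each candidate:
  Site A (6, 3): total = 750.9
  Site B (11, 8): total = 608.9
  Site C (9, 2): total = 813.7
  Site D (2, 10): total = 892.5
Minimum is at Site B with total 608.9 km.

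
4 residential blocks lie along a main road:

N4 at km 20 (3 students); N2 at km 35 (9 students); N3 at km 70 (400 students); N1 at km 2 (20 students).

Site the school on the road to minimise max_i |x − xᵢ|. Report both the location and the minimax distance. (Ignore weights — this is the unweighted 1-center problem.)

The 1-center on a line is the midpoint of the two extreme points: leftmost at 2, rightmost at 70.
Optimal location = (2 + 70)/2 = 36; maximum distance = (70 − 2)/2 = 34.

location 36, max distance 34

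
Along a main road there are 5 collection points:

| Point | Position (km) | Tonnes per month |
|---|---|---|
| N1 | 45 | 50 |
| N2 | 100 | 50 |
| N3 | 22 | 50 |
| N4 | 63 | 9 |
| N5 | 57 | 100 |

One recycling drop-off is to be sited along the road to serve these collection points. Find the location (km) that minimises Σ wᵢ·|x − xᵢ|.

For a sum of weighted absolute distances on a line, the optimum is the weighted median (not the mean). Total weight W = 259; half-weight = 129.5.
Sort by position and accumulate weight:
  km 22 (N3, w=50) → cum 50
  km 45 (N1, w=50) → cum 100
  km 57 (N5, w=100) → cum 200  ≥ 129.5 → median here
  km 63 (N4, w=9) → cum 209
  km 100 (N2, w=50) → cum 259
Optimal location: km 57.

x = 57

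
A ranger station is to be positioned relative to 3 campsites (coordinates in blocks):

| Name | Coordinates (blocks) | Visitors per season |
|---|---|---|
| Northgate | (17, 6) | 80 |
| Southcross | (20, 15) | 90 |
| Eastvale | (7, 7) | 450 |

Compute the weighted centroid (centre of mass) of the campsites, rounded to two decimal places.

(10.18, 8.03)

The minimiser of Σwᵢ‖p−pᵢ‖² is the weighted centroid p* = (Σwᵢpᵢ)/(Σwᵢ).
Σwᵢ = 620.
Σwᵢxᵢ = 80·17 + 90·20 + 450·7 = 6310.
Σwᵢyᵢ = 80·6 + 90·15 + 450·7 = 4980.
x* = 6310/620 = 10.18, y* = 4980/620 = 8.03.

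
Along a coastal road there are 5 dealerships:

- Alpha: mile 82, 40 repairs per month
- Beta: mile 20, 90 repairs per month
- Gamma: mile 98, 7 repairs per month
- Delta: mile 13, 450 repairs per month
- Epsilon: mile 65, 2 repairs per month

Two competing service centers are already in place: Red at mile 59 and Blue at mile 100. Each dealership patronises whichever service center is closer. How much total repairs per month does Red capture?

542

The indifferent point is the midpoint (59+100)/2 = 79.5; dealerships left of it (closer to Red at 59) go to Red, those right go to Blue.
  Delta at 13 (w=450) → Red
  Beta at 20 (w=90) → Red
  Epsilon at 65 (w=2) → Red
  Alpha at 82 (w=40) → Blue
  Gamma at 98 (w=7) → Blue
Red captures 542; Blue captures 47.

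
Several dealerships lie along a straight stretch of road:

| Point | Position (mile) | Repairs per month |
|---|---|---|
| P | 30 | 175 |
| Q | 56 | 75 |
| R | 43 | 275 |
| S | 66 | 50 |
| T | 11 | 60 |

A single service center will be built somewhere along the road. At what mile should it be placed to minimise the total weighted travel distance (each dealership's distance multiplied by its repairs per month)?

For a sum of weighted absolute distances on a line, the optimum is the weighted median (not the mean). Total weight W = 635; half-weight = 317.5.
Sort by position and accumulate weight:
  mile 11 (T, w=60) → cum 60
  mile 30 (P, w=175) → cum 235
  mile 43 (R, w=275) → cum 510  ≥ 317.5 → median here
  mile 56 (Q, w=75) → cum 585
  mile 66 (S, w=50) → cum 635
Optimal location: mile 43.

x = 43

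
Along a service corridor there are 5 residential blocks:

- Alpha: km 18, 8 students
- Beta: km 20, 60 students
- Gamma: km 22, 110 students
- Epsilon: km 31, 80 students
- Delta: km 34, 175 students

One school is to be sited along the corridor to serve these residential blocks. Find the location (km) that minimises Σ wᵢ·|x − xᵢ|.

x = 31

For a sum of weighted absolute distances on a line, the optimum is the weighted median (not the mean). Total weight W = 433; half-weight = 216.5.
Sort by position and accumulate weight:
  km 18 (Alpha, w=8) → cum 8
  km 20 (Beta, w=60) → cum 68
  km 22 (Gamma, w=110) → cum 178
  km 31 (Epsilon, w=80) → cum 258  ≥ 216.5 → median here
  km 34 (Delta, w=175) → cum 433
Optimal location: km 31.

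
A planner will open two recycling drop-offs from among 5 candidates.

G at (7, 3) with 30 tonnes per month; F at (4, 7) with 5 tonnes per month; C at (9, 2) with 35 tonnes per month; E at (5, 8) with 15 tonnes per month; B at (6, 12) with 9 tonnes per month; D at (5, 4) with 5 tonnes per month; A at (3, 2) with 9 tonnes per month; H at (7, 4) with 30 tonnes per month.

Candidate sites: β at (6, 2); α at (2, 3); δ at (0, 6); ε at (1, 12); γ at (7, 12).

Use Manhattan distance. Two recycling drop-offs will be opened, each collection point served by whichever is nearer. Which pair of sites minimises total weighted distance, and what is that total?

Evaluate every pair (each demand assigned to the nearer of the two):
  {β, γ}: total = 431
  {β, ε}: total = 482
  {β, α}: total = 513
  {β, δ}: total = 517
  {α, γ}: total = 777
  {α, ε}: total = 843
  {α, δ}: total = 886
  {δ, γ}: total = 1152
  {ε, γ}: total = 1227
  {δ, ε}: total = 1298
Best pair: {β, γ} with total 431.

{β, γ}, total 431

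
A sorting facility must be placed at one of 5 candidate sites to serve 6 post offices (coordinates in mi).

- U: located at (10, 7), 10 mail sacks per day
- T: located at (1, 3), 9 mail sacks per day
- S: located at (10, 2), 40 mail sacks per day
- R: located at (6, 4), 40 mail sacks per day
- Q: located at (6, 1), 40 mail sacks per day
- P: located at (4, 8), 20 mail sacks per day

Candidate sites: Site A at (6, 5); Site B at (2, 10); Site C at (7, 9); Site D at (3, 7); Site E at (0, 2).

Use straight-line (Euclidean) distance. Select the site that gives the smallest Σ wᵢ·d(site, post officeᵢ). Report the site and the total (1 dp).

Site A, total 565.3 mi

Total weighted distance at each candidate:
  Site A (6, 5): total = 565.3
  Site B (2, 10): total = 1340.6
  Site C (7, 9): total = 1006.8
  Site D (3, 7): total = 920.7
  Site E (0, 2): total = 1165.0
Minimum is at Site A with total 565.3 mi.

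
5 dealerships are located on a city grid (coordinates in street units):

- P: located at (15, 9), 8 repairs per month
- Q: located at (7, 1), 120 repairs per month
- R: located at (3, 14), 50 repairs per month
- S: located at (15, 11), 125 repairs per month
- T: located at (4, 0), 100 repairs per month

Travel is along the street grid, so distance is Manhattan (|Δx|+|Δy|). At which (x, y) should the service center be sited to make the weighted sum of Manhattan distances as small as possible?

(7, 1)

Manhattan distance separates: Σwᵢ(|x−xᵢ|+|y−yᵢ|) = Σwᵢ|x−xᵢ| + Σwᵢ|y−yᵢ|, so x and y are optimised independently as 1-D weighted medians.
Total weight W = 403; half = 201.5.
x-coordinate, sorted with cumulative weight:
  x=3 (R, w=50) cum 50
  x=4 (T, w=100) cum 150
  x=7 (Q, w=120) cum 270  ← median
  x=15 (P, w=8) cum 278
  x=15 (S, w=125) cum 403
⇒ x* = 7
y-coordinate, sorted with cumulative weight:
  y=0 (T, w=100) cum 100
  y=1 (Q, w=120) cum 220  ← median
  y=9 (P, w=8) cum 228
  y=11 (S, w=125) cum 353
  y=14 (R, w=50) cum 403
⇒ y* = 1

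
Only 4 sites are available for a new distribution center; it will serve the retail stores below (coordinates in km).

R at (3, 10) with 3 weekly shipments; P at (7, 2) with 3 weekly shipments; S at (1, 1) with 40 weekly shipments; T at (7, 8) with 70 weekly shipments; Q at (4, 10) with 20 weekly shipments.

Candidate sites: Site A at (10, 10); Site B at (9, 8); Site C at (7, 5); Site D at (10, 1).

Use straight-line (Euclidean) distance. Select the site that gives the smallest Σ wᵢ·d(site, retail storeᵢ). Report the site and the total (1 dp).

Total weighted distance at each candidate:
  Site A (10, 10): total = 928.1
  Site B (9, 8): total = 710.9
  Site C (7, 5): total = 643.3
  Site D (10, 1): total = 1153.1
Minimum is at Site C with total 643.3 km.

Site C, total 643.3 km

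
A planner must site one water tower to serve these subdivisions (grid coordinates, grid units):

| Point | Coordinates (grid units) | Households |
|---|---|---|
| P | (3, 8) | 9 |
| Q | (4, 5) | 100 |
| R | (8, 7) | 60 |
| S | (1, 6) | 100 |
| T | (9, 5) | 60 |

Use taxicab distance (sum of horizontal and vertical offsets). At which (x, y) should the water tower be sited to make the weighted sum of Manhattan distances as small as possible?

(4, 6)

Manhattan distance separates: Σwᵢ(|x−xᵢ|+|y−yᵢ|) = Σwᵢ|x−xᵢ| + Σwᵢ|y−yᵢ|, so x and y are optimised independently as 1-D weighted medians.
Total weight W = 329; half = 164.5.
x-coordinate, sorted with cumulative weight:
  x=1 (S, w=100) cum 100
  x=3 (P, w=9) cum 109
  x=4 (Q, w=100) cum 209  ← median
  x=8 (R, w=60) cum 269
  x=9 (T, w=60) cum 329
⇒ x* = 4
y-coordinate, sorted with cumulative weight:
  y=5 (Q, w=100) cum 100
  y=5 (T, w=60) cum 160
  y=6 (S, w=100) cum 260  ← median
  y=7 (R, w=60) cum 320
  y=8 (P, w=9) cum 329
⇒ y* = 6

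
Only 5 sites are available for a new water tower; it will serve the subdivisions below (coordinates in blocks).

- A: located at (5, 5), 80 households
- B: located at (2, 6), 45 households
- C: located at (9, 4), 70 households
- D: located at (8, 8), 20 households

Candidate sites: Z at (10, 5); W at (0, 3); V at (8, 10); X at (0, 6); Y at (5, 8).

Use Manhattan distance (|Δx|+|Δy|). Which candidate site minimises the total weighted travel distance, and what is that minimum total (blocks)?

Z, total 1045 blocks

Total weighted distance at each candidate:
  Z (10, 5): total = 1045
  W (0, 3): total = 1745
  V (8, 10): total = 1620
  X (0, 6): total = 1540
  Y (5, 8): total = 1085
Minimum is at Z with total 1045 blocks.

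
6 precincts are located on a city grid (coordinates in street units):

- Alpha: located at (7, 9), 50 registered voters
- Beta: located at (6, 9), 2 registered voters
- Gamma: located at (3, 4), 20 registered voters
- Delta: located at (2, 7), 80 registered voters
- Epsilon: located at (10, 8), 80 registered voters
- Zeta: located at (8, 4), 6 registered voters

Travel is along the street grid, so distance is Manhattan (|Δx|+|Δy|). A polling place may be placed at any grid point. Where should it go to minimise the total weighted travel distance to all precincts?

Manhattan distance separates: Σwᵢ(|x−xᵢ|+|y−yᵢ|) = Σwᵢ|x−xᵢ| + Σwᵢ|y−yᵢ|, so x and y are optimised independently as 1-D weighted medians.
Total weight W = 238; half = 119.
x-coordinate, sorted with cumulative weight:
  x=2 (Delta, w=80) cum 80
  x=3 (Gamma, w=20) cum 100
  x=6 (Beta, w=2) cum 102
  x=7 (Alpha, w=50) cum 152  ← median
  x=8 (Zeta, w=6) cum 158
  x=10 (Epsilon, w=80) cum 238
⇒ x* = 7
y-coordinate, sorted with cumulative weight:
  y=4 (Gamma, w=20) cum 20
  y=4 (Zeta, w=6) cum 26
  y=7 (Delta, w=80) cum 106
  y=8 (Epsilon, w=80) cum 186  ← median
  y=9 (Alpha, w=50) cum 236
  y=9 (Beta, w=2) cum 238
⇒ y* = 8

(7, 8)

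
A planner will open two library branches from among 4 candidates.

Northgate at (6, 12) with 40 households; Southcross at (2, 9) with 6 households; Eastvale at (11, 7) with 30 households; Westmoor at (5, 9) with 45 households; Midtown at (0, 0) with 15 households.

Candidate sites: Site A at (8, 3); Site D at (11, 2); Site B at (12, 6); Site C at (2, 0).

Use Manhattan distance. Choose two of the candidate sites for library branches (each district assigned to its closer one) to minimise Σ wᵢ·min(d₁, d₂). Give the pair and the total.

{Site B, Site C}, total 1074

Evaluate every pair (each demand assigned to the nearer of the two):
  {Site B, Site C}: total = 1074
  {Site A, Site C}: total = 1139
  {Site A, Site B}: total = 1142
  {Site A, Site D}: total = 1232
  {Site D, Site B}: total = 1263
  {Site D, Site C}: total = 1374
Best pair: {Site B, Site C} with total 1074.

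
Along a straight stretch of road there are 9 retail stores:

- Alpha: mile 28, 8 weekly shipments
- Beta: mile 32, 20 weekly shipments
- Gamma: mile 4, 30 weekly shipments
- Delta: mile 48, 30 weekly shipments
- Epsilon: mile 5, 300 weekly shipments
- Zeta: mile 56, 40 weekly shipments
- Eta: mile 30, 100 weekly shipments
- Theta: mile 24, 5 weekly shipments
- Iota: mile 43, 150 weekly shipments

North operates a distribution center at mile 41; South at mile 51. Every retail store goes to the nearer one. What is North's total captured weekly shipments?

The indifferent point is the midpoint (41+51)/2 = 46; retail stores left of it (closer to North at 41) go to North, those right go to South.
  Gamma at 4 (w=30) → North
  Epsilon at 5 (w=300) → North
  Theta at 24 (w=5) → North
  Alpha at 28 (w=8) → North
  Eta at 30 (w=100) → North
  Beta at 32 (w=20) → North
  Iota at 43 (w=150) → North
  Delta at 48 (w=30) → South
  Zeta at 56 (w=40) → South
North captures 613; South captures 70.

613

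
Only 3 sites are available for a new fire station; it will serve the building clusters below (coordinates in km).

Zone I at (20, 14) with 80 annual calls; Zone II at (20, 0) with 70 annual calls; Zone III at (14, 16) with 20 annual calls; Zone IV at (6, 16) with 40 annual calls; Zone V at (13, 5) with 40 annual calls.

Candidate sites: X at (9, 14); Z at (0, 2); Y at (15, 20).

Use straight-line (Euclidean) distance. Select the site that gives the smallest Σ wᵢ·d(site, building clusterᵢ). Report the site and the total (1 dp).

X, total 2772.2 km

Total weighted distance at each candidate:
  X (9, 14): total = 2772.2
  Z (0, 2): total = 4811.8
  Y (15, 20): total = 3149.6
Minimum is at X with total 2772.2 km.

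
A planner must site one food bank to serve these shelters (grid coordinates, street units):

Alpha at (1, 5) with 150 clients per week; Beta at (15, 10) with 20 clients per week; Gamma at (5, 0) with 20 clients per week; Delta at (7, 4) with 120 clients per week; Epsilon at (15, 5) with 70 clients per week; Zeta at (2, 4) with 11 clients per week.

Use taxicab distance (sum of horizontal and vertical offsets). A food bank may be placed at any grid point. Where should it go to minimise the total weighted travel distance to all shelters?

(7, 5)

Manhattan distance separates: Σwᵢ(|x−xᵢ|+|y−yᵢ|) = Σwᵢ|x−xᵢ| + Σwᵢ|y−yᵢ|, so x and y are optimised independently as 1-D weighted medians.
Total weight W = 391; half = 195.5.
x-coordinate, sorted with cumulative weight:
  x=1 (Alpha, w=150) cum 150
  x=2 (Zeta, w=11) cum 161
  x=5 (Gamma, w=20) cum 181
  x=7 (Delta, w=120) cum 301  ← median
  x=15 (Beta, w=20) cum 321
  x=15 (Epsilon, w=70) cum 391
⇒ x* = 7
y-coordinate, sorted with cumulative weight:
  y=0 (Gamma, w=20) cum 20
  y=4 (Delta, w=120) cum 140
  y=4 (Zeta, w=11) cum 151
  y=5 (Alpha, w=150) cum 301  ← median
  y=5 (Epsilon, w=70) cum 371
  y=10 (Beta, w=20) cum 391
⇒ y* = 5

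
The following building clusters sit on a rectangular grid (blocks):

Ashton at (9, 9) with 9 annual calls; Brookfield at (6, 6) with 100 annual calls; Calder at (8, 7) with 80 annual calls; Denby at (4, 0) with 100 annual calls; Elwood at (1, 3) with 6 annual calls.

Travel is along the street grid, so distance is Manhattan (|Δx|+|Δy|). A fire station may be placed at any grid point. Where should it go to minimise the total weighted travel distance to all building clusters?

(6, 6)

Manhattan distance separates: Σwᵢ(|x−xᵢ|+|y−yᵢ|) = Σwᵢ|x−xᵢ| + Σwᵢ|y−yᵢ|, so x and y are optimised independently as 1-D weighted medians.
Total weight W = 295; half = 147.5.
x-coordinate, sorted with cumulative weight:
  x=1 (Elwood, w=6) cum 6
  x=4 (Denby, w=100) cum 106
  x=6 (Brookfield, w=100) cum 206  ← median
  x=8 (Calder, w=80) cum 286
  x=9 (Ashton, w=9) cum 295
⇒ x* = 6
y-coordinate, sorted with cumulative weight:
  y=0 (Denby, w=100) cum 100
  y=3 (Elwood, w=6) cum 106
  y=6 (Brookfield, w=100) cum 206  ← median
  y=7 (Calder, w=80) cum 286
  y=9 (Ashton, w=9) cum 295
⇒ y* = 6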